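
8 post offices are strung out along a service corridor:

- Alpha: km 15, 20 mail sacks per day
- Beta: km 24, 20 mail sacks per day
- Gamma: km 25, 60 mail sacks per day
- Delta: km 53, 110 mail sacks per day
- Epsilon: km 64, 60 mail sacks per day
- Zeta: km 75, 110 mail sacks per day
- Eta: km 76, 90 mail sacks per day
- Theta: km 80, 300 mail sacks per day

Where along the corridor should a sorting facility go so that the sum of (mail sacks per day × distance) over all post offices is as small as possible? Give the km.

x = 76

For a sum of weighted absolute distances on a line, the optimum is the weighted median (not the mean). Total weight W = 770; half-weight = 385.
Sort by position and accumulate weight:
  km 15 (Alpha, w=20) → cum 20
  km 24 (Beta, w=20) → cum 40
  km 25 (Gamma, w=60) → cum 100
  km 53 (Delta, w=110) → cum 210
  km 64 (Epsilon, w=60) → cum 270
  km 75 (Zeta, w=110) → cum 380
  km 76 (Eta, w=90) → cum 470  ≥ 385 → median here
  km 80 (Theta, w=300) → cum 770
Optimal location: km 76.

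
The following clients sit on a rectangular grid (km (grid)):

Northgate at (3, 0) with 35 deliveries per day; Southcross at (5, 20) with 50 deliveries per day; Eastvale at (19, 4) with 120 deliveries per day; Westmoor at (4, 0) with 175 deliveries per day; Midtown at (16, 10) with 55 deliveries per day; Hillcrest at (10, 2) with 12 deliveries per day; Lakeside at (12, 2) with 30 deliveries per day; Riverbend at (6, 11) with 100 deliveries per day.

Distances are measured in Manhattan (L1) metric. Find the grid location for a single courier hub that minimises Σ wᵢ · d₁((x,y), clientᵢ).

Manhattan distance separates: Σwᵢ(|x−xᵢ|+|y−yᵢ|) = Σwᵢ|x−xᵢ| + Σwᵢ|y−yᵢ|, so x and y are optimised independently as 1-D weighted medians.
Total weight W = 577; half = 288.5.
x-coordinate, sorted with cumulative weight:
  x=3 (Northgate, w=35) cum 35
  x=4 (Westmoor, w=175) cum 210
  x=5 (Southcross, w=50) cum 260
  x=6 (Riverbend, w=100) cum 360  ← median
  x=10 (Hillcrest, w=12) cum 372
  x=12 (Lakeside, w=30) cum 402
  x=16 (Midtown, w=55) cum 457
  x=19 (Eastvale, w=120) cum 577
⇒ x* = 6
y-coordinate, sorted with cumulative weight:
  y=0 (Northgate, w=35) cum 35
  y=0 (Westmoor, w=175) cum 210
  y=2 (Hillcrest, w=12) cum 222
  y=2 (Lakeside, w=30) cum 252
  y=4 (Eastvale, w=120) cum 372  ← median
  y=10 (Midtown, w=55) cum 427
  y=11 (Riverbend, w=100) cum 527
  y=20 (Southcross, w=50) cum 577
⇒ y* = 4

(6, 4)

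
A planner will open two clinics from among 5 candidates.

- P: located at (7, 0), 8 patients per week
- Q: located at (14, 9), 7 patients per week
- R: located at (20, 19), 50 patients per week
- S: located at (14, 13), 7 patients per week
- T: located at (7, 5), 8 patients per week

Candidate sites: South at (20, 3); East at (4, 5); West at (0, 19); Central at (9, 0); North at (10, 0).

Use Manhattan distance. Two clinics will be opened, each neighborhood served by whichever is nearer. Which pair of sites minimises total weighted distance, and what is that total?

Evaluate every pair (each demand assigned to the nearer of the two):
  {South, Central}: total = 1068
  {South, East}: total = 1084
  {South, North}: total = 1084
  {South, West}: total = 1244
  {West, Central}: total = 1296
  {West, North}: total = 1298
  {East, West}: total = 1312
  {East, North}: total = 1708
  {Central, North}: total = 1732
  {East, Central}: total = 1764
Best pair: {South, Central} with total 1068.

{South, Central}, total 1068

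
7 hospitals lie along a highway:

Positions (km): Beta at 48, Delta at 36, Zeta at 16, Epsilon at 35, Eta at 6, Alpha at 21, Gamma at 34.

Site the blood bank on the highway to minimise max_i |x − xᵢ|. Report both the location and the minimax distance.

The 1-center on a line is the midpoint of the two extreme points: leftmost at 6, rightmost at 48.
Optimal location = (6 + 48)/2 = 27; maximum distance = (48 − 6)/2 = 21.

location 27, max distance 21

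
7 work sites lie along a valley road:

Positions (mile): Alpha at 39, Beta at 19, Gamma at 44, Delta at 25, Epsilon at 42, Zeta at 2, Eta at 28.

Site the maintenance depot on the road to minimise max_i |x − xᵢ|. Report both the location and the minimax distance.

The 1-center on a line is the midpoint of the two extreme points: leftmost at 2, rightmost at 44.
Optimal location = (2 + 44)/2 = 23; maximum distance = (44 − 2)/2 = 21.

location 23, max distance 21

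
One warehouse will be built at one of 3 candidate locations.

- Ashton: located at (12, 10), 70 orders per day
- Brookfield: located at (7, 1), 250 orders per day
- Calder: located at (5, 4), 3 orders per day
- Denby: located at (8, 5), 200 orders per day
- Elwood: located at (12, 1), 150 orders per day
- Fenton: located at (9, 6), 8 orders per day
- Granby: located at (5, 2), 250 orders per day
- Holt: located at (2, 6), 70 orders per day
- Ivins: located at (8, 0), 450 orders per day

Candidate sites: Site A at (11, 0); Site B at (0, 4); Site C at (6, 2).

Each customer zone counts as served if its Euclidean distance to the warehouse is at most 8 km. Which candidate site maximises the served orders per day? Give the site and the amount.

Site C, covering 1381

Coverage radius r = 8 km; a point is covered iff (Δx)²+(Δy)² ≤ 8² = 64.
  Site A (11, 0): covers {Brookfield, Calder, Denby, Elwood, Fenton, Granby, Ivins} → 1311
  Site B (0, 4): covers {Brookfield, Calder, Granby, Holt} → 573
  Site C (6, 2): covers {Brookfield, Calder, Denby, Elwood, Fenton, Granby, Holt, Ivins} → 1381
Maximum coverage at Site C: 1381 orders per day.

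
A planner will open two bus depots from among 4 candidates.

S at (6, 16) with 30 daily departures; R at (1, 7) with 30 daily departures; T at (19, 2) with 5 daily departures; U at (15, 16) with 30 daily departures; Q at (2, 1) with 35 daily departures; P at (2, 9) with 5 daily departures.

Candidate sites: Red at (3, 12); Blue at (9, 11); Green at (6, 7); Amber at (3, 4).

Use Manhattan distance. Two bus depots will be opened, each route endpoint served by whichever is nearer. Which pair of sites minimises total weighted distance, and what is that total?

Evaluate every pair (each demand assigned to the nearer of the two):
  {Blue, Amber}: total = 980
  {Red, Amber}: total = 1090
  {Blue, Green}: total = 1190
  {Green, Amber}: total = 1220
  {Red, Blue}: total = 1285
  {Red, Green}: total = 1300
Best pair: {Blue, Amber} with total 980.

{Blue, Amber}, total 980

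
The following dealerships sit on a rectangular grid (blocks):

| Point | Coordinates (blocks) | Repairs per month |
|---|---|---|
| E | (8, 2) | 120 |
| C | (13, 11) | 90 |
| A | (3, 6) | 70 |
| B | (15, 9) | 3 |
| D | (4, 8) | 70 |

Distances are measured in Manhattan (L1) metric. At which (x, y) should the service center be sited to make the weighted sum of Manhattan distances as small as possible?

Manhattan distance separates: Σwᵢ(|x−xᵢ|+|y−yᵢ|) = Σwᵢ|x−xᵢ| + Σwᵢ|y−yᵢ|, so x and y are optimised independently as 1-D weighted medians.
Total weight W = 353; half = 176.5.
x-coordinate, sorted with cumulative weight:
  x=3 (A, w=70) cum 70
  x=4 (D, w=70) cum 140
  x=8 (E, w=120) cum 260  ← median
  x=13 (C, w=90) cum 350
  x=15 (B, w=3) cum 353
⇒ x* = 8
y-coordinate, sorted with cumulative weight:
  y=2 (E, w=120) cum 120
  y=6 (A, w=70) cum 190  ← median
  y=8 (D, w=70) cum 260
  y=9 (B, w=3) cum 263
  y=11 (C, w=90) cum 353
⇒ y* = 6

(8, 6)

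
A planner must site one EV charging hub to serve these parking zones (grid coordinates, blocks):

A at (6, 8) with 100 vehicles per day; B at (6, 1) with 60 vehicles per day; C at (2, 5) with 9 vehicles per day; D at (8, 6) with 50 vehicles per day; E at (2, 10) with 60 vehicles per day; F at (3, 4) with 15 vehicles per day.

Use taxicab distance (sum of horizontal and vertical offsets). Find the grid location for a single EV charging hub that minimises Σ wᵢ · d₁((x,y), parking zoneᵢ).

Manhattan distance separates: Σwᵢ(|x−xᵢ|+|y−yᵢ|) = Σwᵢ|x−xᵢ| + Σwᵢ|y−yᵢ|, so x and y are optimised independently as 1-D weighted medians.
Total weight W = 294; half = 147.
x-coordinate, sorted with cumulative weight:
  x=2 (C, w=9) cum 9
  x=2 (E, w=60) cum 69
  x=3 (F, w=15) cum 84
  x=6 (A, w=100) cum 184  ← median
  x=6 (B, w=60) cum 244
  x=8 (D, w=50) cum 294
⇒ x* = 6
y-coordinate, sorted with cumulative weight:
  y=1 (B, w=60) cum 60
  y=4 (F, w=15) cum 75
  y=5 (C, w=9) cum 84
  y=6 (D, w=50) cum 134
  y=8 (A, w=100) cum 234  ← median
  y=10 (E, w=60) cum 294
⇒ y* = 8

(6, 8)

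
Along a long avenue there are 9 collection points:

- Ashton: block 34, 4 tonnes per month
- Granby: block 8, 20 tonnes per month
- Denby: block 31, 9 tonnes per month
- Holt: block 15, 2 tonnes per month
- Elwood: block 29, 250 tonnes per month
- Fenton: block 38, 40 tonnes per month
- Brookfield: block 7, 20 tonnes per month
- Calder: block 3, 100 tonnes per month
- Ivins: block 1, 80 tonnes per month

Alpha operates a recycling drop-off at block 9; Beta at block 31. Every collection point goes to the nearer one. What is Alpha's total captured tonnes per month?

222

The indifferent point is the midpoint (9+31)/2 = 20; collection points left of it (closer to Alpha at 9) go to Alpha, those right go to Beta.
  Ivins at 1 (w=80) → Alpha
  Calder at 3 (w=100) → Alpha
  Brookfield at 7 (w=20) → Alpha
  Granby at 8 (w=20) → Alpha
  Holt at 15 (w=2) → Alpha
  Elwood at 29 (w=250) → Beta
  Denby at 31 (w=9) → Beta
  Ashton at 34 (w=4) → Beta
  Fenton at 38 (w=40) → Beta
Alpha captures 222; Beta captures 303.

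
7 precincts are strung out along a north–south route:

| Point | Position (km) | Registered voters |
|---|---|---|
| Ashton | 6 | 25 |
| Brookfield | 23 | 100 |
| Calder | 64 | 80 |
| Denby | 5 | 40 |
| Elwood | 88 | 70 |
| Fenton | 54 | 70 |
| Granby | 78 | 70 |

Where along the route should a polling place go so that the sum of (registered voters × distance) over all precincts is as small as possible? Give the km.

For a sum of weighted absolute distances on a line, the optimum is the weighted median (not the mean). Total weight W = 455; half-weight = 227.5.
Sort by position and accumulate weight:
  km 5 (Denby, w=40) → cum 40
  km 6 (Ashton, w=25) → cum 65
  km 23 (Brookfield, w=100) → cum 165
  km 54 (Fenton, w=70) → cum 235  ≥ 227.5 → median here
  km 64 (Calder, w=80) → cum 315
  km 78 (Granby, w=70) → cum 385
  km 88 (Elwood, w=70) → cum 455
Optimal location: km 54.

x = 54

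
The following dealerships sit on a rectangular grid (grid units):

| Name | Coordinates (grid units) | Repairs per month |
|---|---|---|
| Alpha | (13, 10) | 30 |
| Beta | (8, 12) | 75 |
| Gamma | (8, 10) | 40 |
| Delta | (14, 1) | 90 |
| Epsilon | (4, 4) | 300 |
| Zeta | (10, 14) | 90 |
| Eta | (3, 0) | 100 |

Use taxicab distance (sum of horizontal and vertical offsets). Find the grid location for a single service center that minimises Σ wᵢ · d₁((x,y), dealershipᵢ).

(4, 4)

Manhattan distance separates: Σwᵢ(|x−xᵢ|+|y−yᵢ|) = Σwᵢ|x−xᵢ| + Σwᵢ|y−yᵢ|, so x and y are optimised independently as 1-D weighted medians.
Total weight W = 725; half = 362.5.
x-coordinate, sorted with cumulative weight:
  x=3 (Eta, w=100) cum 100
  x=4 (Epsilon, w=300) cum 400  ← median
  x=8 (Beta, w=75) cum 475
  x=8 (Gamma, w=40) cum 515
  x=10 (Zeta, w=90) cum 605
  x=13 (Alpha, w=30) cum 635
  x=14 (Delta, w=90) cum 725
⇒ x* = 4
y-coordinate, sorted with cumulative weight:
  y=0 (Eta, w=100) cum 100
  y=1 (Delta, w=90) cum 190
  y=4 (Epsilon, w=300) cum 490  ← median
  y=10 (Alpha, w=30) cum 520
  y=10 (Gamma, w=40) cum 560
  y=12 (Beta, w=75) cum 635
  y=14 (Zeta, w=90) cum 725
⇒ y* = 4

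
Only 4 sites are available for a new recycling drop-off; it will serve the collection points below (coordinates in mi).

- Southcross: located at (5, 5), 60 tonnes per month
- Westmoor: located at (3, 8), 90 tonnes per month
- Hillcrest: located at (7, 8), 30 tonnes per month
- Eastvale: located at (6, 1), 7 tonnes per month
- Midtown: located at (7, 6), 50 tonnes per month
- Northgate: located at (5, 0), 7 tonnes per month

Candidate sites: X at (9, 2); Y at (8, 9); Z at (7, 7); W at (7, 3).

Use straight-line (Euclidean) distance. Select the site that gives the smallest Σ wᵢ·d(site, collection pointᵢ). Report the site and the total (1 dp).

Z, total 714.3 mi

Total weighted distance at each candidate:
  X (9, 2): total = 1530.5
  Y (8, 9): total = 1083.6
  Z (7, 7): total = 714.3
  W (7, 3): total = 1086.9
Minimum is at Z with total 714.3 mi.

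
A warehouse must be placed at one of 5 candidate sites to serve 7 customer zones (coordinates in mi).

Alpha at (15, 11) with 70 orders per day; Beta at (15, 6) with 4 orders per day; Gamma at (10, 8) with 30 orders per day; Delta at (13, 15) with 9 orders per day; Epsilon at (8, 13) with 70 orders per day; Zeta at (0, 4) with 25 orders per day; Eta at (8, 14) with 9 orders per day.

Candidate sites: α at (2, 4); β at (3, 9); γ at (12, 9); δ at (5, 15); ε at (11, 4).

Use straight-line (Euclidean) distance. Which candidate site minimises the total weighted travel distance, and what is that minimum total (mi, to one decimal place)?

Total weighted distance at each candidate:
  α (2, 4): total = 2406.6
  β (3, 9): total = 1875.8
  γ (12, 9): total = 1169.8
  δ (5, 15): total = 1720.7
  ε (11, 4): total = 1839.6
Minimum is at γ with total 1169.8 mi.

γ, total 1169.8 mi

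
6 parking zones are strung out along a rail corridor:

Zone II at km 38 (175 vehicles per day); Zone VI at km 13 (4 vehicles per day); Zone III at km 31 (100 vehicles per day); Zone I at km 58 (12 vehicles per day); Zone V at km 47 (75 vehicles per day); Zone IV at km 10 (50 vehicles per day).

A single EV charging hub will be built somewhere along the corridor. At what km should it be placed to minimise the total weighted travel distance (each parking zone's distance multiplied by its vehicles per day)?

x = 38

For a sum of weighted absolute distances on a line, the optimum is the weighted median (not the mean). Total weight W = 416; half-weight = 208.
Sort by position and accumulate weight:
  km 10 (Zone IV, w=50) → cum 50
  km 13 (Zone VI, w=4) → cum 54
  km 31 (Zone III, w=100) → cum 154
  km 38 (Zone II, w=175) → cum 329  ≥ 208 → median here
  km 47 (Zone V, w=75) → cum 404
  km 58 (Zone I, w=12) → cum 416
Optimal location: km 38.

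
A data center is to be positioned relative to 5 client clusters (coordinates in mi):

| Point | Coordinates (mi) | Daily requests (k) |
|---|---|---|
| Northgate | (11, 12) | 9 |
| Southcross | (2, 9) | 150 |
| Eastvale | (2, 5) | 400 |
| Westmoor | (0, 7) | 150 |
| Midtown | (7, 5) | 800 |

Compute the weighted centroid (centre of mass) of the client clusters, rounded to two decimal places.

The minimiser of Σwᵢ‖p−pᵢ‖² is the weighted centroid p* = (Σwᵢpᵢ)/(Σwᵢ).
Σwᵢ = 1509.
Σwᵢxᵢ = 9·11 + 150·2 + 400·2 + 150·0 + 800·7 = 6799.
Σwᵢyᵢ = 9·12 + 150·9 + 400·5 + 150·7 + 800·5 = 8508.
x* = 6799/1509 = 4.51, y* = 8508/1509 = 5.64.

(4.51, 5.64)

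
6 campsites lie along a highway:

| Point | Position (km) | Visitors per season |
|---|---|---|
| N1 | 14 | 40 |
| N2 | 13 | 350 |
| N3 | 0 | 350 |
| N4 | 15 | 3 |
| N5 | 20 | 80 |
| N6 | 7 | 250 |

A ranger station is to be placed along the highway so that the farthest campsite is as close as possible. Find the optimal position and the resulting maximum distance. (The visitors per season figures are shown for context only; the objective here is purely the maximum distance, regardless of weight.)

location 10, max distance 10

The 1-center on a line is the midpoint of the two extreme points: leftmost at 0, rightmost at 20.
Optimal location = (0 + 20)/2 = 10; maximum distance = (20 − 0)/2 = 10.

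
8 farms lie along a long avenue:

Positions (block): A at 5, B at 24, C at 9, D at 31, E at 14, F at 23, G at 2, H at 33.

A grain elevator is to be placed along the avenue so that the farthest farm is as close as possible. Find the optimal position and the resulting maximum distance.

location 17.5, max distance 15.5

The 1-center on a line is the midpoint of the two extreme points: leftmost at 2, rightmost at 33.
Optimal location = (2 + 33)/2 = 17.5; maximum distance = (33 − 2)/2 = 15.5.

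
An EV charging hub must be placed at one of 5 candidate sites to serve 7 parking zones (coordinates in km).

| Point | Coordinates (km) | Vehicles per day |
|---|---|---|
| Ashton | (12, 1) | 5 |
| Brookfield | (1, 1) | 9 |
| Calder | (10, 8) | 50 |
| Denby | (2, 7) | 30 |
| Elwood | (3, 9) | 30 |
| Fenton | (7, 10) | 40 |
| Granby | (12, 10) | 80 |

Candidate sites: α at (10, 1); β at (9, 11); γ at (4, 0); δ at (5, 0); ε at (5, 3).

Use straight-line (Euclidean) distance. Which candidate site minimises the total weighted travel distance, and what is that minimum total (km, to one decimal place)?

Total weighted distance at each candidate:
  α (10, 1): total = 2176.9
  β (9, 11): total = 1099.6
  γ (4, 0): total = 2500.9
  δ (5, 0): total = 2433.7
  ε (5, 3): total = 1853.1
Minimum is at β with total 1099.6 km.

β, total 1099.6 km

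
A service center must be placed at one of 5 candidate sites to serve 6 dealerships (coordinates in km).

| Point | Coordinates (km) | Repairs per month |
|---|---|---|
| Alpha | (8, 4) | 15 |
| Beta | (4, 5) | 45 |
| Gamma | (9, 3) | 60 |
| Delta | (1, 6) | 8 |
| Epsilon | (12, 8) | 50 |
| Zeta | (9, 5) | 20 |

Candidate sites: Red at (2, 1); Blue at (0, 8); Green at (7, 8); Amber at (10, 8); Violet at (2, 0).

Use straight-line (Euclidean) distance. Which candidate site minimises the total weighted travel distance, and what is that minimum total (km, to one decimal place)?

Amber, total 911.9 km

Total weighted distance at each candidate:
  Red (2, 1): total = 1551.0
  Blue (0, 8): total = 1784.5
  Green (7, 8): total = 948.6
  Amber (10, 8): total = 911.9
  Violet (2, 0): total = 1668.5
Minimum is at Amber with total 911.9 km.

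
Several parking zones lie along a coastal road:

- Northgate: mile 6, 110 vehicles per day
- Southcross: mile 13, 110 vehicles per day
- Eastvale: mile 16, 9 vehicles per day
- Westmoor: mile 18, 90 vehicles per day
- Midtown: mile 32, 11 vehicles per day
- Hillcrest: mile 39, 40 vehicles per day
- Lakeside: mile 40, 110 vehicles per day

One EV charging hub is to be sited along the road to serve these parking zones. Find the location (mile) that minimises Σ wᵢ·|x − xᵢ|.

For a sum of weighted absolute distances on a line, the optimum is the weighted median (not the mean). Total weight W = 480; half-weight = 240.
Sort by position and accumulate weight:
  mile 6 (Northgate, w=110) → cum 110
  mile 13 (Southcross, w=110) → cum 220
  mile 16 (Eastvale, w=9) → cum 229
  mile 18 (Westmoor, w=90) → cum 319  ≥ 240 → median here
  mile 32 (Midtown, w=11) → cum 330
  mile 39 (Hillcrest, w=40) → cum 370
  mile 40 (Lakeside, w=110) → cum 480
Optimal location: mile 18.

x = 18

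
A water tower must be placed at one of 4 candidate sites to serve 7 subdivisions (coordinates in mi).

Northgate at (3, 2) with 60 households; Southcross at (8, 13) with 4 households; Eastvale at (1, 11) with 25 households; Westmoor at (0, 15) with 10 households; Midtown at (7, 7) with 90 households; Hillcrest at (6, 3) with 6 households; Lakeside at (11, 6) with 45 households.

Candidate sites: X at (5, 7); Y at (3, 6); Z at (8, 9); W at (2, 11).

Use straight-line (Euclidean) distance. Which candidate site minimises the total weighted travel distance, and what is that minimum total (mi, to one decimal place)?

Total weighted distance at each candidate:
  X (5, 7): total = 1064.2
  Y (3, 6): total = 1260.4
  Z (8, 9): total = 1244.3
  W (2, 11): total = 1731.6
Minimum is at X with total 1064.2 mi.

X, total 1064.2 mi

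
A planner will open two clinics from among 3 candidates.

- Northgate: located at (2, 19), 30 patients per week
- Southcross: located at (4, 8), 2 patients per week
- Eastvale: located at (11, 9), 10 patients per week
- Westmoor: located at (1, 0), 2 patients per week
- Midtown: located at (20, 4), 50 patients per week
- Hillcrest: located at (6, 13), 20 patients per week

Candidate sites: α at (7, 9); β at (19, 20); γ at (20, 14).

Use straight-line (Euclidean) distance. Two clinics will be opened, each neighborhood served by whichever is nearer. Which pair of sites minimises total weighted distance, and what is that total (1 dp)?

{α, γ}, total 985.8

Evaluate every pair (each demand assigned to the nearer of the two):
  {α, γ}: total = 985.8
  {α, β}: total = 1182.2
  {β, γ}: total = 1475.9
Best pair: {α, γ} with total 985.8.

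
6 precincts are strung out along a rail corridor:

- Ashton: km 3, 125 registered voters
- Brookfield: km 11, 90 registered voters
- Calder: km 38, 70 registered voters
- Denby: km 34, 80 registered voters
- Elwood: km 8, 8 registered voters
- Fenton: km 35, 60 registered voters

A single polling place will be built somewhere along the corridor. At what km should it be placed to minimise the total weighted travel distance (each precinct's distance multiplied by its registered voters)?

For a sum of weighted absolute distances on a line, the optimum is the weighted median (not the mean). Total weight W = 433; half-weight = 216.5.
Sort by position and accumulate weight:
  km 3 (Ashton, w=125) → cum 125
  km 8 (Elwood, w=8) → cum 133
  km 11 (Brookfield, w=90) → cum 223  ≥ 216.5 → median here
  km 34 (Denby, w=80) → cum 303
  km 35 (Fenton, w=60) → cum 363
  km 38 (Calder, w=70) → cum 433
Optimal location: km 11.

x = 11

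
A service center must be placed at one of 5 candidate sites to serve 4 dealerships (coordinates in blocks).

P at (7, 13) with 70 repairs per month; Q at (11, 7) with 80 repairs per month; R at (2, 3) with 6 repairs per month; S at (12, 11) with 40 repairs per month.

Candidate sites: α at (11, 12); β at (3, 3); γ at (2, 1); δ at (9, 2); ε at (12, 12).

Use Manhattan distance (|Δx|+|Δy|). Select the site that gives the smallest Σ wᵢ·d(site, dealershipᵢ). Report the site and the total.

α, total 938 blocks

Total weighted distance at each candidate:
  α (11, 12): total = 938
  β (3, 3): total = 2626
  γ (2, 1): total = 3202
  δ (9, 2): total = 1998
  ε (12, 12): total = 1054
Minimum is at α with total 938 blocks.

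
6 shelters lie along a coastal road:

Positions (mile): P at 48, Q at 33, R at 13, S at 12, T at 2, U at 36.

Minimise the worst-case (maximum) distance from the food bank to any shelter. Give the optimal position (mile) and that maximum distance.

The 1-center on a line is the midpoint of the two extreme points: leftmost at 2, rightmost at 48.
Optimal location = (2 + 48)/2 = 25; maximum distance = (48 − 2)/2 = 23.

location 25, max distance 23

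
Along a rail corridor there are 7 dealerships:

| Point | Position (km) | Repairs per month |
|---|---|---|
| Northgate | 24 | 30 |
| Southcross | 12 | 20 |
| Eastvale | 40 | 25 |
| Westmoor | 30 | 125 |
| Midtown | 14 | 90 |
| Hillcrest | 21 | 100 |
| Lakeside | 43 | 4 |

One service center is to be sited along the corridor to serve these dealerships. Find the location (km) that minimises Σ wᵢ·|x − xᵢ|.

x = 21

For a sum of weighted absolute distances on a line, the optimum is the weighted median (not the mean). Total weight W = 394; half-weight = 197.
Sort by position and accumulate weight:
  km 12 (Southcross, w=20) → cum 20
  km 14 (Midtown, w=90) → cum 110
  km 21 (Hillcrest, w=100) → cum 210  ≥ 197 → median here
  km 24 (Northgate, w=30) → cum 240
  km 30 (Westmoor, w=125) → cum 365
  km 40 (Eastvale, w=25) → cum 390
  km 43 (Lakeside, w=4) → cum 394
Optimal location: km 21.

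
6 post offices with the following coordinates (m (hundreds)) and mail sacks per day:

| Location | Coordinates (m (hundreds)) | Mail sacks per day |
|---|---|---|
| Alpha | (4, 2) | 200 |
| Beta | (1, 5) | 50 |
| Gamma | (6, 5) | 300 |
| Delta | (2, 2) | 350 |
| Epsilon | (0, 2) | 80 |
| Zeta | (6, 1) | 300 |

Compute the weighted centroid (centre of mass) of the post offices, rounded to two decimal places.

(4.02, 2.59)

The minimiser of Σwᵢ‖p−pᵢ‖² is the weighted centroid p* = (Σwᵢpᵢ)/(Σwᵢ).
Σwᵢ = 1280.
Σwᵢxᵢ = 200·4 + 50·1 + 300·6 + 350·2 + 80·0 + 300·6 = 5150.
Σwᵢyᵢ = 200·2 + 50·5 + 300·5 + 350·2 + 80·2 + 300·1 = 3310.
x* = 5150/1280 = 4.02, y* = 3310/1280 = 2.59.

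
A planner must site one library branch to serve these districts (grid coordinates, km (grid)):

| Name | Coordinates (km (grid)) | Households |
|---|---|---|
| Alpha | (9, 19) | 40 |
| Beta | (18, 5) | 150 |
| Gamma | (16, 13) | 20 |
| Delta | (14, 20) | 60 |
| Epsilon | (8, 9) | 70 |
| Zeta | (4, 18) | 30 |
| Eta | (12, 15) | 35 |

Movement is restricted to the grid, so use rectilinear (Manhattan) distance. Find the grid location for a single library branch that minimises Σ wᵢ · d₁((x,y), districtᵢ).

(14, 9)

Manhattan distance separates: Σwᵢ(|x−xᵢ|+|y−yᵢ|) = Σwᵢ|x−xᵢ| + Σwᵢ|y−yᵢ|, so x and y are optimised independently as 1-D weighted medians.
Total weight W = 405; half = 202.5.
x-coordinate, sorted with cumulative weight:
  x=4 (Zeta, w=30) cum 30
  x=8 (Epsilon, w=70) cum 100
  x=9 (Alpha, w=40) cum 140
  x=12 (Eta, w=35) cum 175
  x=14 (Delta, w=60) cum 235  ← median
  x=16 (Gamma, w=20) cum 255
  x=18 (Beta, w=150) cum 405
⇒ x* = 14
y-coordinate, sorted with cumulative weight:
  y=5 (Beta, w=150) cum 150
  y=9 (Epsilon, w=70) cum 220  ← median
  y=13 (Gamma, w=20) cum 240
  y=15 (Eta, w=35) cum 275
  y=18 (Zeta, w=30) cum 305
  y=19 (Alpha, w=40) cum 345
  y=20 (Delta, w=60) cum 405
⇒ y* = 9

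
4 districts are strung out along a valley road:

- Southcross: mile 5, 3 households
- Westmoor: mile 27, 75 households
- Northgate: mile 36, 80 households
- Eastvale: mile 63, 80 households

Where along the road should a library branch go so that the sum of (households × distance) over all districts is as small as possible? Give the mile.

x = 36

For a sum of weighted absolute distances on a line, the optimum is the weighted median (not the mean). Total weight W = 238; half-weight = 119.
Sort by position and accumulate weight:
  mile 5 (Southcross, w=3) → cum 3
  mile 27 (Westmoor, w=75) → cum 78
  mile 36 (Northgate, w=80) → cum 158  ≥ 119 → median here
  mile 63 (Eastvale, w=80) → cum 238
Optimal location: mile 36.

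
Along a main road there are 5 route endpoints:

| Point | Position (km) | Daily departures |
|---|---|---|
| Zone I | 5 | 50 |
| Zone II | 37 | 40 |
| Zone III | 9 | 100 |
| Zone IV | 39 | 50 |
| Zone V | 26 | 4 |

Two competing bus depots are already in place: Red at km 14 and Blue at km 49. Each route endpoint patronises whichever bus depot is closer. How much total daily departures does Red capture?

154

The indifferent point is the midpoint (14+49)/2 = 31.5; route endpoints left of it (closer to Red at 14) go to Red, those right go to Blue.
  Zone I at 5 (w=50) → Red
  Zone III at 9 (w=100) → Red
  Zone V at 26 (w=4) → Red
  Zone II at 37 (w=40) → Blue
  Zone IV at 39 (w=50) → Blue
Red captures 154; Blue captures 90.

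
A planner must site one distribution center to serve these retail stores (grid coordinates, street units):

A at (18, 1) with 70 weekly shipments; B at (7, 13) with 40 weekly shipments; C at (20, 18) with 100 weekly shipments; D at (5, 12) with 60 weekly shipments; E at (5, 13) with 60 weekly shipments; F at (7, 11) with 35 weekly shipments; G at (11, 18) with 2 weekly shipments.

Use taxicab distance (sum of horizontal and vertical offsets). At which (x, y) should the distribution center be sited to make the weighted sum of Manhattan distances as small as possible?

Manhattan distance separates: Σwᵢ(|x−xᵢ|+|y−yᵢ|) = Σwᵢ|x−xᵢ| + Σwᵢ|y−yᵢ|, so x and y are optimised independently as 1-D weighted medians.
Total weight W = 367; half = 183.5.
x-coordinate, sorted with cumulative weight:
  x=5 (D, w=60) cum 60
  x=5 (E, w=60) cum 120
  x=7 (B, w=40) cum 160
  x=7 (F, w=35) cum 195  ← median
  x=11 (G, w=2) cum 197
  x=18 (A, w=70) cum 267
  x=20 (C, w=100) cum 367
⇒ x* = 7
y-coordinate, sorted with cumulative weight:
  y=1 (A, w=70) cum 70
  y=11 (F, w=35) cum 105
  y=12 (D, w=60) cum 165
  y=13 (B, w=40) cum 205  ← median
  y=13 (E, w=60) cum 265
  y=18 (C, w=100) cum 365
  y=18 (G, w=2) cum 367
⇒ y* = 13

(7, 13)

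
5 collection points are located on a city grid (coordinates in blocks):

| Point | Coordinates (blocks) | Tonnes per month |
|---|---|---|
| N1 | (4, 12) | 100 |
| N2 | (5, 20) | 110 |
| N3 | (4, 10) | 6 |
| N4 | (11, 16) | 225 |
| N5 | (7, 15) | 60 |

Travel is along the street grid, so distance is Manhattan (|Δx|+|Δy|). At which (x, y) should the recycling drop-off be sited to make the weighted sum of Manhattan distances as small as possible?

Manhattan distance separates: Σwᵢ(|x−xᵢ|+|y−yᵢ|) = Σwᵢ|x−xᵢ| + Σwᵢ|y−yᵢ|, so x and y are optimised independently as 1-D weighted medians.
Total weight W = 501; half = 250.5.
x-coordinate, sorted with cumulative weight:
  x=4 (N1, w=100) cum 100
  x=4 (N3, w=6) cum 106
  x=5 (N2, w=110) cum 216
  x=7 (N5, w=60) cum 276  ← median
  x=11 (N4, w=225) cum 501
⇒ x* = 7
y-coordinate, sorted with cumulative weight:
  y=10 (N3, w=6) cum 6
  y=12 (N1, w=100) cum 106
  y=15 (N5, w=60) cum 166
  y=16 (N4, w=225) cum 391  ← median
  y=20 (N2, w=110) cum 501
⇒ y* = 16

(7, 16)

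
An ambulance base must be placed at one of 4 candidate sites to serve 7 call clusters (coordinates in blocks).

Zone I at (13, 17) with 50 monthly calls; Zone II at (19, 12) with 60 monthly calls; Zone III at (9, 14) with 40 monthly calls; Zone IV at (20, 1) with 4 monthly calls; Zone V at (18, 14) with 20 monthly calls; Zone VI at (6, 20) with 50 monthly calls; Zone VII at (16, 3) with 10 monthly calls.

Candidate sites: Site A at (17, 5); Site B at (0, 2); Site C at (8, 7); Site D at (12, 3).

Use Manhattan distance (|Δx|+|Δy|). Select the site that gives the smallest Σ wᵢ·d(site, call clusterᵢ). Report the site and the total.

Site C, total 3312 blocks

Total weighted distance at each candidate:
  Site A (17, 5): total = 3578
  Site B (0, 2): total = 6034
  Site C (8, 7): total = 3312
  Site D (12, 3): total = 3840
Minimum is at Site C with total 3312 blocks.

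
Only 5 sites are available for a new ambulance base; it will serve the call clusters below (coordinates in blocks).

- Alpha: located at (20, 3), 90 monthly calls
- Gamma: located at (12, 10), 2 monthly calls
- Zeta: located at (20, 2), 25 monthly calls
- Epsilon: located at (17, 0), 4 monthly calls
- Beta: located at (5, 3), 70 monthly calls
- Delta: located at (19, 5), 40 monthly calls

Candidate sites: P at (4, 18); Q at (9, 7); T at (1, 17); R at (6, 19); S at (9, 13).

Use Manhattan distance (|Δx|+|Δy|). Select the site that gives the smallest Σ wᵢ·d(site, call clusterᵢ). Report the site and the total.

Q, total 2862 blocks

Total weighted distance at each candidate:
  P (4, 18): total = 5986
  Q (9, 7): total = 2862
  T (1, 17): total = 6448
  R (6, 19): total = 5895
  S (9, 13): total = 4236
Minimum is at Q with total 2862 blocks.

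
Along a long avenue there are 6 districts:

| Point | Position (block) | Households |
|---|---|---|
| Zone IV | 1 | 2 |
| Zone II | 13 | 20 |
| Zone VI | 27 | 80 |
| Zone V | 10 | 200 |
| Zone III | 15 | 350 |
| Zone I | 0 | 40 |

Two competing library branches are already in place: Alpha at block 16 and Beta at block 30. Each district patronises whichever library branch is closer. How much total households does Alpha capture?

612

The indifferent point is the midpoint (16+30)/2 = 23; districts left of it (closer to Alpha at 16) go to Alpha, those right go to Beta.
  Zone I at 0 (w=40) → Alpha
  Zone IV at 1 (w=2) → Alpha
  Zone V at 10 (w=200) → Alpha
  Zone II at 13 (w=20) → Alpha
  Zone III at 15 (w=350) → Alpha
  Zone VI at 27 (w=80) → Beta
Alpha captures 612; Beta captures 80.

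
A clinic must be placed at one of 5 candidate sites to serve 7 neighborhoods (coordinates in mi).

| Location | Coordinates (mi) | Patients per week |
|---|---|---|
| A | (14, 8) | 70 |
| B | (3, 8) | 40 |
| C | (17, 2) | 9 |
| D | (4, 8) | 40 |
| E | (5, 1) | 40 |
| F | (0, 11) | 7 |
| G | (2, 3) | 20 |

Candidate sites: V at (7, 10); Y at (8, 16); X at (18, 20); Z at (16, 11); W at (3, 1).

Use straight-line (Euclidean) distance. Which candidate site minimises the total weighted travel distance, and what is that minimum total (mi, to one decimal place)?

Total weighted distance at each candidate:
  V (7, 10): total = 1538.3
  Y (8, 16): total = 2549.2
  X (18, 20): total = 4082.3
  Z (16, 11): total = 2391.5
  W (3, 1): total = 1799.7
Minimum is at V with total 1538.3 mi.

V, total 1538.3 mi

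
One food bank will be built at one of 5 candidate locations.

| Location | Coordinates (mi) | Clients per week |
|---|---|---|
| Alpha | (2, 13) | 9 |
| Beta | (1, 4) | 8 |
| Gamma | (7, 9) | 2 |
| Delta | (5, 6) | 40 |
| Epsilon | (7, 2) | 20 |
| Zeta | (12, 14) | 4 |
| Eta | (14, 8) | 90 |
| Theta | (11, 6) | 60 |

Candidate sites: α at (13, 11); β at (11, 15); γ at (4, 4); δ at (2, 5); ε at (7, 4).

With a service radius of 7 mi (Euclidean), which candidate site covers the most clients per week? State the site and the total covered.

Coverage radius r = 7 mi; a point is covered iff (Δx)²+(Δy)² ≤ 7² = 49.
  α (13, 11): covers {Gamma, Zeta, Eta, Theta} → 156
  β (11, 15): covers {Zeta} → 4
  γ (4, 4): covers {Beta, Gamma, Delta, Epsilon} → 70
  δ (2, 5): covers {Beta, Gamma, Delta, Epsilon} → 70
  ε (7, 4): covers {Beta, Gamma, Delta, Epsilon, Theta} → 130
Maximum coverage at α: 156 clients per week.

α, covering 156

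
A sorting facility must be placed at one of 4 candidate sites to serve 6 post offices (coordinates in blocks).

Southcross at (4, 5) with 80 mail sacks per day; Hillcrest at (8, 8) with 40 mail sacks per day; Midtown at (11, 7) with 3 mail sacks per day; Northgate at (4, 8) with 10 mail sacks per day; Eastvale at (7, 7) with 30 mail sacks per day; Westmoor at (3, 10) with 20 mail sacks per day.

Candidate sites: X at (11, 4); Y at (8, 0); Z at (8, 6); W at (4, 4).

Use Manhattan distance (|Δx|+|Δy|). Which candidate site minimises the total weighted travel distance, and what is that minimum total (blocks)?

W, total 790 blocks

Total weighted distance at each candidate:
  X (11, 4): total = 1529
  Y (8, 0): total = 1730
  Z (8, 6): total = 792
  W (4, 4): total = 790
Minimum is at W with total 790 blocks.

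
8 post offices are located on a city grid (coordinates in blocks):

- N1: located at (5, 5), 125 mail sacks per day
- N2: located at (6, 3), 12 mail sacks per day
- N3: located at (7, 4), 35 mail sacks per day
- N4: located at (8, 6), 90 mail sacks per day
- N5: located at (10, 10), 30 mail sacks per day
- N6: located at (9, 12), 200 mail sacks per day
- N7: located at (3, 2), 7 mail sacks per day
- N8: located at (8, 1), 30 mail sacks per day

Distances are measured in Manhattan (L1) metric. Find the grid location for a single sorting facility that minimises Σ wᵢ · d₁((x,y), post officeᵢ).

Manhattan distance separates: Σwᵢ(|x−xᵢ|+|y−yᵢ|) = Σwᵢ|x−xᵢ| + Σwᵢ|y−yᵢ|, so x and y are optimised independently as 1-D weighted medians.
Total weight W = 529; half = 264.5.
x-coordinate, sorted with cumulative weight:
  x=3 (N7, w=7) cum 7
  x=5 (N1, w=125) cum 132
  x=6 (N2, w=12) cum 144
  x=7 (N3, w=35) cum 179
  x=8 (N4, w=90) cum 269  ← median
  x=8 (N8, w=30) cum 299
  x=9 (N6, w=200) cum 499
  x=10 (N5, w=30) cum 529
⇒ x* = 8
y-coordinate, sorted with cumulative weight:
  y=1 (N8, w=30) cum 30
  y=2 (N7, w=7) cum 37
  y=3 (N2, w=12) cum 49
  y=4 (N3, w=35) cum 84
  y=5 (N1, w=125) cum 209
  y=6 (N4, w=90) cum 299  ← median
  y=10 (N5, w=30) cum 329
  y=12 (N6, w=200) cum 529
⇒ y* = 6

(8, 6)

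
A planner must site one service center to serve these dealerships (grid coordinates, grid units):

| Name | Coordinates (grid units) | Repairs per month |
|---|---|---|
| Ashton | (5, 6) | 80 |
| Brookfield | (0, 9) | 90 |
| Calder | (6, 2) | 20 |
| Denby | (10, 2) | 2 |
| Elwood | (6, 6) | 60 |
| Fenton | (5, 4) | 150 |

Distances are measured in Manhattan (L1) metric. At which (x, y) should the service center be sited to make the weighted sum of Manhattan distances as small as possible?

Manhattan distance separates: Σwᵢ(|x−xᵢ|+|y−yᵢ|) = Σwᵢ|x−xᵢ| + Σwᵢ|y−yᵢ|, so x and y are optimised independently as 1-D weighted medians.
Total weight W = 402; half = 201.
x-coordinate, sorted with cumulative weight:
  x=0 (Brookfield, w=90) cum 90
  x=5 (Ashton, w=80) cum 170
  x=5 (Fenton, w=150) cum 320  ← median
  x=6 (Calder, w=20) cum 340
  x=6 (Elwood, w=60) cum 400
  x=10 (Denby, w=2) cum 402
⇒ x* = 5
y-coordinate, sorted with cumulative weight:
  y=2 (Calder, w=20) cum 20
  y=2 (Denby, w=2) cum 22
  y=4 (Fenton, w=150) cum 172
  y=6 (Ashton, w=80) cum 252  ← median
  y=6 (Elwood, w=60) cum 312
  y=9 (Brookfield, w=90) cum 402
⇒ y* = 6

(5, 6)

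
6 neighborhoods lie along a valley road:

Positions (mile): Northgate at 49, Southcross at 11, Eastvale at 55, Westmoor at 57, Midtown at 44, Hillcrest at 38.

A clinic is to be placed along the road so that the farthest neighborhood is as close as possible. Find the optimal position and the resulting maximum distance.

The 1-center on a line is the midpoint of the two extreme points: leftmost at 11, rightmost at 57.
Optimal location = (11 + 57)/2 = 34; maximum distance = (57 − 11)/2 = 23.

location 34, max distance 23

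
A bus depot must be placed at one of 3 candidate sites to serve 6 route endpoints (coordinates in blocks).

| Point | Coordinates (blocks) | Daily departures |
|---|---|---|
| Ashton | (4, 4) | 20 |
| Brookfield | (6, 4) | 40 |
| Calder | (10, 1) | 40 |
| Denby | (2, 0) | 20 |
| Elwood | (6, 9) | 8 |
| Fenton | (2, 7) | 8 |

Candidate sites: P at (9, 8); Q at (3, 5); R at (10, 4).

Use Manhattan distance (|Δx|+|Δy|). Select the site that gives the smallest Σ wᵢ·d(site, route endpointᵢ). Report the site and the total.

R, total 800 blocks

Total weighted distance at each candidate:
  P (9, 8): total = 1176
  Q (3, 5): total = 840
  R (10, 4): total = 800
Minimum is at R with total 800 blocks.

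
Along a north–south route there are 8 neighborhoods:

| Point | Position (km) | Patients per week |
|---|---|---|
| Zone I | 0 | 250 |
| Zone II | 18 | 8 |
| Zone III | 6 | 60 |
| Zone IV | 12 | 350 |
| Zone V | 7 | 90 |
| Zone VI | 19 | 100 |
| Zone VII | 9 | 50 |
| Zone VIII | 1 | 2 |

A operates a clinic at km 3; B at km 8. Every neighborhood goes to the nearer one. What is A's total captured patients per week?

The indifferent point is the midpoint (3+8)/2 = 5.5; neighborhoods left of it (closer to A at 3) go to A, those right go to B.
  Zone I at 0 (w=250) → A
  Zone VIII at 1 (w=2) → A
  Zone III at 6 (w=60) → B
  Zone V at 7 (w=90) → B
  Zone VII at 9 (w=50) → B
  Zone IV at 12 (w=350) → B
  Zone II at 18 (w=8) → B
  Zone VI at 19 (w=100) → B
A captures 252; B captures 658.

252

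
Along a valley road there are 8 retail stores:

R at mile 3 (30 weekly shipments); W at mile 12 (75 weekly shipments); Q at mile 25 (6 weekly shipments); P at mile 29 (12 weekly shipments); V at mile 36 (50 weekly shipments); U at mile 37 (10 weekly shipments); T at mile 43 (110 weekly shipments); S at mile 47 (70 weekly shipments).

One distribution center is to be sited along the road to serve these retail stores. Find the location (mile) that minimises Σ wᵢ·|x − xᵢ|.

x = 37

For a sum of weighted absolute distances on a line, the optimum is the weighted median (not the mean). Total weight W = 363; half-weight = 181.5.
Sort by position and accumulate weight:
  mile 3 (R, w=30) → cum 30
  mile 12 (W, w=75) → cum 105
  mile 25 (Q, w=6) → cum 111
  mile 29 (P, w=12) → cum 123
  mile 36 (V, w=50) → cum 173
  mile 37 (U, w=10) → cum 183  ≥ 181.5 → median here
  mile 43 (T, w=110) → cum 293
  mile 47 (S, w=70) → cum 363
Optimal location: mile 37.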